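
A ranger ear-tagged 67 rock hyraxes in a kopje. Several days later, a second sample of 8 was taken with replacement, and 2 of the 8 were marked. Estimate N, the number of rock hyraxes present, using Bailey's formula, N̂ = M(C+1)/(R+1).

N̂ = 67·(8+1)/(2+1) = 67·9/3 = 603/3 = 201

N = 201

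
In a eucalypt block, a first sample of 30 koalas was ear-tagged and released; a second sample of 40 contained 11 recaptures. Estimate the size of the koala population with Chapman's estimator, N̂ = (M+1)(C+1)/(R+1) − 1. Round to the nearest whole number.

N ≈ 105

N̂ = (30+1)(40+1)/(11+1) − 1 = 31·41/12 − 1
= 1271/12 − 1 ≈ 105.9 − 1 ≈ 104.9 → 105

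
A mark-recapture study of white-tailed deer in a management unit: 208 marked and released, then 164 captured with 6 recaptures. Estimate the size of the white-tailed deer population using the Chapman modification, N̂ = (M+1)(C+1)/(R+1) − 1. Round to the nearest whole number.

N̂ = (208+1)(164+1)/(6+1) − 1 = 209·165/7 − 1
= 34485/7 − 1 ≈ 4926.4 − 1 ≈ 4925.4 → 4925

N ≈ 4925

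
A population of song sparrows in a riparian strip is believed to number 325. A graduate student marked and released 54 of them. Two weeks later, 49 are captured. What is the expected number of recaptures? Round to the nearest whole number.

expected recaptures ≈ 8

The marked fraction of the population is 54/325, so in a sample of 49 expect C·(M/N) marked.
E[R] = 54 × 49 / 325 = 2646 / 325 ≈ 8.1 → 8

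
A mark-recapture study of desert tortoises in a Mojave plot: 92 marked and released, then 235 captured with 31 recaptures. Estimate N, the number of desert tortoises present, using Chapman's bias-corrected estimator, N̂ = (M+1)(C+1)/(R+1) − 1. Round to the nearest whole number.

N̂ = (92+1)(235+1)/(31+1) − 1 = 93·236/32 − 1
= 21948/32 − 1 ≈ 685.9 − 1 ≈ 684.9 → 685

N ≈ 685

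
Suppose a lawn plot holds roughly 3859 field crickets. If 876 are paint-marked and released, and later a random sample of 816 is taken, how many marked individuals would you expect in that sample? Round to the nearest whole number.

expected recaptures ≈ 185

Expected recaptures E[R] = M·C / N.
E[R] = 876 × 816 / 3859 = 714816 / 3859 ≈ 185.2 → 185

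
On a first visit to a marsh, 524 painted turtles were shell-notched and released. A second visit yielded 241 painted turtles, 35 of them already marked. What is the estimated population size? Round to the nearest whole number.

The marked fraction in the recapture sample should equal the marked fraction in the population: 35/241 = 524/N.
N = (524 × 241) / 35 = 126284 / 35 ≈ 3608.1 → 3608

N ≈ 3608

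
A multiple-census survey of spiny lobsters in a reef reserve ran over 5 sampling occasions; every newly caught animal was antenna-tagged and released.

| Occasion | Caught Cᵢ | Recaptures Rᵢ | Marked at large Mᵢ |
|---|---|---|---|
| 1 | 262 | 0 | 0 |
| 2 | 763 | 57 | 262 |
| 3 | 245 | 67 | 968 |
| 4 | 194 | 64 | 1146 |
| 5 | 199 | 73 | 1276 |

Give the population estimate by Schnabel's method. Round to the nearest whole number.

Σ MᵢCᵢ = 0·262 + 262·763 + 968·245 + 1146·194 + 1276·199 = 0 + 199906 + 237160 + 222324 + 253924 = 913314
Σ Rᵢ = 0 + 57 + 67 + 64 + 73 = 261
N̂ = 913314 / 261 ≈ 3499.3 → 3499

N ≈ 3499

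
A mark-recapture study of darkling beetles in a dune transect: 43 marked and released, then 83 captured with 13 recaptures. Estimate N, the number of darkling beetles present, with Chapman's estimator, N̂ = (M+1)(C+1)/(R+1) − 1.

N = 263

N̂ = (43+1)(83+1)/(13+1) − 1 = 44·84/14 − 1
= 3696/14 − 1 = 264 − 1 = 263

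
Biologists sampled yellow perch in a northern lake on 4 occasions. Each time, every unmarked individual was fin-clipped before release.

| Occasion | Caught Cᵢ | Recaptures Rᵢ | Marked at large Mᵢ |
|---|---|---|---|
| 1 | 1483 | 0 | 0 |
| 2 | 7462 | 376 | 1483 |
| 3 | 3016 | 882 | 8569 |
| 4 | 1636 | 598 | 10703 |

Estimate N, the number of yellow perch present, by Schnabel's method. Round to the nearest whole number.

Σ MᵢCᵢ = 0·1483 + 1483·7462 + 8569·3016 + 10703·1636 = 0 + 11066146 + 25844104 + 17510108 = 54420358
Σ Rᵢ = 0 + 376 + 882 + 598 = 1856
N̂ = 54420358 / 1856 ≈ 29321.3 → 29321

N ≈ 29,321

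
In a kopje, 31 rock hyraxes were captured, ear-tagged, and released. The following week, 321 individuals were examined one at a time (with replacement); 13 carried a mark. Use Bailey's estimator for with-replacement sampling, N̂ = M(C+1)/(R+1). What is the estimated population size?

N̂ = 31·(321+1)/(13+1) = 31·322/14 = 9982/14 = 713

N = 713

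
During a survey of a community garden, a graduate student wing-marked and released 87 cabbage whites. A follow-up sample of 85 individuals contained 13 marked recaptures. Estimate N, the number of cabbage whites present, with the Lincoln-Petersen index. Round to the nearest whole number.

Lincoln-Petersen assumes M/N = R/C, so N = M·C / R.
N = (87 × 85) / 13 = 7395 / 13 ≈ 568.8 → 569

N ≈ 569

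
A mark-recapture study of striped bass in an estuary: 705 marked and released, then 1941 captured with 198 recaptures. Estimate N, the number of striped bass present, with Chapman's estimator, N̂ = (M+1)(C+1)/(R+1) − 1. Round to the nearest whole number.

N ≈ 6889

N̂ = (705+1)(1941+1)/(198+1) − 1 = 706·1942/199 − 1
= 1371052/199 − 1 ≈ 6889.7 − 1 ≈ 6888.7 → 6889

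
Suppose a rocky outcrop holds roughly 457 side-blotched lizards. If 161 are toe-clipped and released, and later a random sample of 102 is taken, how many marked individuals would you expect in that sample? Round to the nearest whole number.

The marked fraction of the population is 161/457, so in a sample of 102 expect C·(M/N) marked.
E[R] = 161 × 102 / 457 = 16422 / 457 ≈ 35.9 → 36

expected recaptures ≈ 36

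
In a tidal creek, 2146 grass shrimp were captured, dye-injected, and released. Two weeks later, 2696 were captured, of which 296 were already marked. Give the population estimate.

If marked individuals mix randomly, R/C ≈ M/N, giving N ≈ M·C/R.
N = (2146 × 2696) / 296 = 5785616 / 296 = 19546

N = 19,546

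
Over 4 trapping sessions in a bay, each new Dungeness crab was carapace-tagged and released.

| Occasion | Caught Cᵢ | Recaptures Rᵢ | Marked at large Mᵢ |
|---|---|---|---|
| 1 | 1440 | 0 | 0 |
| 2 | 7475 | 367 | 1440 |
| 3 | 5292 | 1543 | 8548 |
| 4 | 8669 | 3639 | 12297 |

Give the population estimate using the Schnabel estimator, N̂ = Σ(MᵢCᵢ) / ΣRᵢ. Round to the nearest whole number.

N ≈ 29,303

Σ MᵢCᵢ = 0·1440 + 1440·7475 + 8548·5292 + 12297·8669 = 0 + 10764000 + 45236016 + 106602693 = 162602709
Σ Rᵢ = 0 + 367 + 1543 + 3639 = 5549
N̂ = 162602709 / 5549 ≈ 29303.1 → 29303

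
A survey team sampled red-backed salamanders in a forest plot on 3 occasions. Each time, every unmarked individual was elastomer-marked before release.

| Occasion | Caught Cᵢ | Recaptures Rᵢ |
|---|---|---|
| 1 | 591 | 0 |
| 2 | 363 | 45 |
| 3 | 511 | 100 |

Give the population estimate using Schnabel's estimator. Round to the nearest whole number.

N ≈ 4683

Marked at large before each occasion: Mᵢ = Σⱼ<ᵢ (Cⱼ − Rⱼ) → M1=0, M2=591, M3=909
Σ MᵢCᵢ = 0·591 + 591·363 + 909·511 = 0 + 214533 + 464499 = 679032
Σ Rᵢ = 0 + 45 + 100 = 145
N̂ = 679032 / 145 ≈ 4683.0 → 4683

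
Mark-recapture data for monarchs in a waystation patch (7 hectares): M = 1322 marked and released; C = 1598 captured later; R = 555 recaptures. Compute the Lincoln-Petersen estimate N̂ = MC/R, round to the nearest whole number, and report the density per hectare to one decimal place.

N̂ = 1322·1598/555 = 2112556/555 ≈ 3806.4 → 3806
Density = N̂ / area = 3806 / 7 ≈ 543.71 → 543.7 per hectare

density ≈ 543.7 monarchs per hectare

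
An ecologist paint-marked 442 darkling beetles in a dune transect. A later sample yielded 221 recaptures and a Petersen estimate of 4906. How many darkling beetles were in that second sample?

C = 2453

From N = M·C/R: C = N·R / M = 4906·221 / 442 = 1084226 / 442 = 2453.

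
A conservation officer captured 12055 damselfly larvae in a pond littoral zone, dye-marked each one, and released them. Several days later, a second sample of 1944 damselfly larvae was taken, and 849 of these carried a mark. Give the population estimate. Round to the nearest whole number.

N = (12055 × 1944) / 849 = 23434920 / 849 ≈ 27603.0 → 27603

N ≈ 27,603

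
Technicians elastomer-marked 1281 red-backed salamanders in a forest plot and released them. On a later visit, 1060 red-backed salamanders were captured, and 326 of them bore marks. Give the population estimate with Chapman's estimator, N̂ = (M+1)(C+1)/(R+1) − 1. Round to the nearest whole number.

N ≈ 4159

N̂ = (1281+1)(1060+1)/(326+1) − 1 = 1282·1061/327 − 1
= 1360202/327 − 1 ≈ 4159.6 − 1 ≈ 4158.6 → 4159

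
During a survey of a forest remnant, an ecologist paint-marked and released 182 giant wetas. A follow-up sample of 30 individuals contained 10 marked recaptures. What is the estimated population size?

The marked fraction in the recapture sample should equal the marked fraction in the population: 10/30 = 182/N.
N = (182 × 30) / 10 = 5460 / 10 = 546

N = 546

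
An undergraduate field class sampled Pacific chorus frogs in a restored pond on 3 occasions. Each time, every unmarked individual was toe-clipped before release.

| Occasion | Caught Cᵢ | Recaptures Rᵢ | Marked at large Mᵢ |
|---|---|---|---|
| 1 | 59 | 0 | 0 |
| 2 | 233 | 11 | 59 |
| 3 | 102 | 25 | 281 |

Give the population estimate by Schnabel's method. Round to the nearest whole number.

Σ MᵢCᵢ = 0·59 + 59·233 + 281·102 = 0 + 13747 + 28662 = 42409
Σ Rᵢ = 0 + 11 + 25 = 36
N̂ = 42409 / 36 ≈ 1178.0 → 1178

N ≈ 1178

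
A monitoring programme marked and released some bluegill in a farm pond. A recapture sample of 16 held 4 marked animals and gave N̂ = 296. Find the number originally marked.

From N = M·C/R: M = N·R / C = 296·4 / 16 = 1184 / 16 = 74.

M = 74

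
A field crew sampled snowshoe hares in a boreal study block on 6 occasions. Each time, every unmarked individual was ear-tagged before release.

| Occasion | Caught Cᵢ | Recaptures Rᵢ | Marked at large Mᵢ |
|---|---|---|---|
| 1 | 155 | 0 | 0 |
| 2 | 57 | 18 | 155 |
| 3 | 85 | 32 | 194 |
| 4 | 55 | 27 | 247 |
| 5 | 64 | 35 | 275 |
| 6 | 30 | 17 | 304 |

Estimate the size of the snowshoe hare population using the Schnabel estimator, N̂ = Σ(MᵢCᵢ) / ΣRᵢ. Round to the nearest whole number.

N ≈ 509

Σ MᵢCᵢ = 0·155 + 155·57 + 194·85 + 247·55 + 275·64 + 304·30 = 0 + 8835 + 16490 + 13585 + 17600 + 9120 = 65630
Σ Rᵢ = 0 + 18 + 32 + 27 + 35 + 17 = 129
N̂ = 65630 / 129 ≈ 508.8 → 509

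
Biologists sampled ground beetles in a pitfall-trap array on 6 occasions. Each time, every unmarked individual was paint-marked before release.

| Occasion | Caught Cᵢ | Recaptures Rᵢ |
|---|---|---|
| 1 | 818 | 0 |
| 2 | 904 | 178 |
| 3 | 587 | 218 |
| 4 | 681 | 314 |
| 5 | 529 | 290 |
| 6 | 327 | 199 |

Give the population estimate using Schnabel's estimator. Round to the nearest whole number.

N ≈ 4152

Marked at large before each occasion: Mᵢ = Σⱼ<ᵢ (Cⱼ − Rⱼ) → M1=0, M2=818, M3=1544, M4=1913, M5=2280, M6=2519
Σ MᵢCᵢ = 0·818 + 818·904 + 1544·587 + 1913·681 + 2280·529 + 2519·327 = 0 + 739472 + 906328 + 1302753 + 1206120 + 823713 = 4978386
Σ Rᵢ = 0 + 178 + 218 + 314 + 290 + 199 = 1199
N̂ = 4978386 / 1199 ≈ 4152.1 → 4152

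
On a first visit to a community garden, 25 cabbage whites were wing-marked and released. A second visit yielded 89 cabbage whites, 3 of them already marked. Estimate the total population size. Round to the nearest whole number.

N = (25 × 89) / 3 = 2225 / 3 ≈ 741.7 → 742

N ≈ 742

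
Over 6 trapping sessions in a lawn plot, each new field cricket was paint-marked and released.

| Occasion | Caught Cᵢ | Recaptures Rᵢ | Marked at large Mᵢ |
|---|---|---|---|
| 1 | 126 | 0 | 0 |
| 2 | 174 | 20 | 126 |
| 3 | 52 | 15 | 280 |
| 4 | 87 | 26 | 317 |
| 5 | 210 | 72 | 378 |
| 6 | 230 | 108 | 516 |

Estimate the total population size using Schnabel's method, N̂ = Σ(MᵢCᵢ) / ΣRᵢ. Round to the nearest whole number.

N ≈ 1088

Σ MᵢCᵢ = 0·126 + 126·174 + 280·52 + 317·87 + 378·210 + 516·230 = 0 + 21924 + 14560 + 27579 + 79380 + 118680 = 262123
Σ Rᵢ = 0 + 20 + 15 + 26 + 72 + 108 = 241
N̂ = 262123 / 241 ≈ 1087.6 → 1088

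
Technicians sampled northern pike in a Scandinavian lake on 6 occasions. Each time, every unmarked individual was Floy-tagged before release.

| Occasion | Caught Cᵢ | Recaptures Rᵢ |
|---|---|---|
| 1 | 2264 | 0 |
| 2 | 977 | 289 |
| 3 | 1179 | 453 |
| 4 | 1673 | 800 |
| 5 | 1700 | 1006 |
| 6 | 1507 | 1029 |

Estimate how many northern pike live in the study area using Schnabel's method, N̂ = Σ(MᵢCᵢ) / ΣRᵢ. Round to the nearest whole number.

N ≈ 7684

Marked at large before each occasion: Mᵢ = Σⱼ<ᵢ (Cⱼ − Rⱼ) → M1=0, M2=2264, M3=2952, M4=3678, M5=4551, M6=5245
Σ MᵢCᵢ = 0·2264 + 2264·977 + 2952·1179 + 3678·1673 + 4551·1700 + 5245·1507 = 0 + 2211928 + 3480408 + 6153294 + 7736700 + 7904215 = 27486545
Σ Rᵢ = 0 + 289 + 453 + 800 + 1006 + 1029 = 3577
N̂ = 27486545 / 3577 ≈ 7684.2 → 7684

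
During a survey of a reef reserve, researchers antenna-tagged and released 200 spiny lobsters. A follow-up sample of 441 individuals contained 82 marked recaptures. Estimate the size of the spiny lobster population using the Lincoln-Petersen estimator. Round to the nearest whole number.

Lincoln-Petersen assumes M/N = R/C, so N = M·C / R.
N = (200 × 441) / 82 = 88200 / 82 ≈ 1075.6 → 1076

N ≈ 1076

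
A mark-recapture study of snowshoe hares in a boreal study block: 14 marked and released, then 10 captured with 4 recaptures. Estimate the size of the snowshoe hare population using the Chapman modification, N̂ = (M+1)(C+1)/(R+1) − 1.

N = 32

N̂ = (14+1)(10+1)/(4+1) − 1 = 15·11/5 − 1
= 165/5 − 1 = 33 − 1 = 32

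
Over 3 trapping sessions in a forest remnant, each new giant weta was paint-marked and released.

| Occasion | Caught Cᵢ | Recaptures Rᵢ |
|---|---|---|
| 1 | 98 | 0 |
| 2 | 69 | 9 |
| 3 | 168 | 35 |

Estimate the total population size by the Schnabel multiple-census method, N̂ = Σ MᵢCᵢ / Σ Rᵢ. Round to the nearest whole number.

N ≈ 757

Marked at large before each occasion: Mᵢ = Σⱼ<ᵢ (Cⱼ − Rⱼ) → M1=0, M2=98, M3=158
Σ MᵢCᵢ = 0·98 + 98·69 + 158·168 = 0 + 6762 + 26544 = 33306
Σ Rᵢ = 0 + 9 + 35 = 44
N̂ = 33306 / 44 ≈ 757.0 → 757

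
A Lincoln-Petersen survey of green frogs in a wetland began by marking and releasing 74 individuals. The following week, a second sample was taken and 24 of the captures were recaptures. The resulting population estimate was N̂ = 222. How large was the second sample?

C = 72

From N = M·C/R: C = N·R / M = 222·24 / 74 = 5328 / 74 = 72.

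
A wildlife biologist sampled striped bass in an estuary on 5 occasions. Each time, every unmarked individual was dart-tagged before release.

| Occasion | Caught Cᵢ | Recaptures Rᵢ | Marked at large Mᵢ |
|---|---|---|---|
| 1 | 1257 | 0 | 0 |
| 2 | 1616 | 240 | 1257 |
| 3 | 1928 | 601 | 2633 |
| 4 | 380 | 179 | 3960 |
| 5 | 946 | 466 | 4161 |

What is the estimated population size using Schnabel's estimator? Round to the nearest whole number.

N ≈ 8445

Σ MᵢCᵢ = 0·1257 + 1257·1616 + 2633·1928 + 3960·380 + 4161·946 = 0 + 2031312 + 5076424 + 1504800 + 3936306 = 12548842
Σ Rᵢ = 0 + 240 + 601 + 179 + 466 = 1486
N̂ = 12548842 / 1486 ≈ 8444.7 → 8445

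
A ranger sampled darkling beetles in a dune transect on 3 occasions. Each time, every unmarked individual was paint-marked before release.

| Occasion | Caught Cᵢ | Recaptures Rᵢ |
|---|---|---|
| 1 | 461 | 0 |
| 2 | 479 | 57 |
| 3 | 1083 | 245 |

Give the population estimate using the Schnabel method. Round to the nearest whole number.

Marked at large before each occasion: Mᵢ = Σⱼ<ᵢ (Cⱼ − Rⱼ) → M1=0, M2=461, M3=883
Σ MᵢCᵢ = 0·461 + 461·479 + 883·1083 = 0 + 220819 + 956289 = 1177108
Σ Rᵢ = 0 + 57 + 245 = 302
N̂ = 1177108 / 302 ≈ 3897.7 → 3898

N ≈ 3898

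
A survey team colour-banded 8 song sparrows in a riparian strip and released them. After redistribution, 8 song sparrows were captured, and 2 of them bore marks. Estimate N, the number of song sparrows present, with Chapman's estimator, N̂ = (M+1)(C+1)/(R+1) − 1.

N = 26

N̂ = (8+1)(8+1)/(2+1) − 1 = 9·9/3 − 1
= 81/3 − 1 = 27 − 1 = 26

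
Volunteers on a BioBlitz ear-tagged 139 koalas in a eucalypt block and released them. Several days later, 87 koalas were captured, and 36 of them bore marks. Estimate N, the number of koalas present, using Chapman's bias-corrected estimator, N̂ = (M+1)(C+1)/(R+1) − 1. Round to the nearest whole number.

N̂ = (139+1)(87+1)/(36+1) − 1 = 140·88/37 − 1
= 12320/37 − 1 ≈ 333.0 − 1 ≈ 332.0 → 332

N ≈ 332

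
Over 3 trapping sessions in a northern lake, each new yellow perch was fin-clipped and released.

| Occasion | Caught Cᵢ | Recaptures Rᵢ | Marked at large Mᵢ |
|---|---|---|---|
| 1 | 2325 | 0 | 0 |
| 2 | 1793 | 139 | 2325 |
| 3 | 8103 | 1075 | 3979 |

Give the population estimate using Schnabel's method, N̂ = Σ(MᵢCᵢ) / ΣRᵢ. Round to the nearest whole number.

Σ MᵢCᵢ = 0·2325 + 2325·1793 + 3979·8103 = 0 + 4168725 + 32241837 = 36410562
Σ Rᵢ = 0 + 139 + 1075 = 1214
N̂ = 36410562 / 1214 ≈ 29992.2 → 29992

N ≈ 29,992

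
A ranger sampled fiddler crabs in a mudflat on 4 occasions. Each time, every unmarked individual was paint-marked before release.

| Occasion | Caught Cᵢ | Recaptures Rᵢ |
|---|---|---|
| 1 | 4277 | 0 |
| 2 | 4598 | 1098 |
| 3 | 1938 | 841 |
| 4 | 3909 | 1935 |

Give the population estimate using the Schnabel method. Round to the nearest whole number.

N ≈ 17,921

Marked at large before each occasion: Mᵢ = Σⱼ<ᵢ (Cⱼ − Rⱼ) → M1=0, M2=4277, M3=7777, M4=8874
Σ MᵢCᵢ = 0·4277 + 4277·4598 + 7777·1938 + 8874·3909 = 0 + 19665646 + 15071826 + 34688466 = 69425938
Σ Rᵢ = 0 + 1098 + 841 + 1935 = 3874
N̂ = 69425938 / 3874 ≈ 17921.0 → 17921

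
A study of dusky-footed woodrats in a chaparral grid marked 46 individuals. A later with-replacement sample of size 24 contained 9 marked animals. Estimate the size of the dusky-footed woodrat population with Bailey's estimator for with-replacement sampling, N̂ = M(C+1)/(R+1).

N̂ = 46·(24+1)/(9+1) = 46·25/10 = 1150/10 = 115

N = 115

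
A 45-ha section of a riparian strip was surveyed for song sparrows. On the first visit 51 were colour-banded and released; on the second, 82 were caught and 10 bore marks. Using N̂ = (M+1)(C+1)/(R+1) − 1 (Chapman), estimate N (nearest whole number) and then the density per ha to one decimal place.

density ≈ 8.7 song sparrows per ha

N̂ = 52·83/11 − 1 = 4316/11 − 1 ≈ 391.4 → 391
Density = N̂ / area = 391 / 45 ≈ 8.69 → 8.7 per ha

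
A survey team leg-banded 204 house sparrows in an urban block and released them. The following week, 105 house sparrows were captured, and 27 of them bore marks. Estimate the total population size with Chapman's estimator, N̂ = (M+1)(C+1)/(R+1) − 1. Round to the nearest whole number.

N̂ = (204+1)(105+1)/(27+1) − 1 = 205·106/28 − 1
= 21730/28 − 1 ≈ 776.1 − 1 ≈ 775.1 → 775

N ≈ 775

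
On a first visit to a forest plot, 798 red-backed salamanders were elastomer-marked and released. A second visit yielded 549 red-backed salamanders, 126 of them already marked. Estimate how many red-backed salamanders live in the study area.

N = 3477

N = (798 × 549) / 126 = 438102 / 126 = 3477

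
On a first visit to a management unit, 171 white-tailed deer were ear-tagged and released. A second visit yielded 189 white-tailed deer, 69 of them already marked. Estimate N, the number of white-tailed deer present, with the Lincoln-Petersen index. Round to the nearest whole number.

N ≈ 468

N = (171 × 189) / 69 = 32319 / 69 ≈ 468.4 → 468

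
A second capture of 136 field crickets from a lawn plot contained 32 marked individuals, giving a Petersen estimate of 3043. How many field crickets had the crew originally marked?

From N = M·C/R: M = N·R / C = 3043·32 / 136 = 97376 / 136 = 716.

M = 716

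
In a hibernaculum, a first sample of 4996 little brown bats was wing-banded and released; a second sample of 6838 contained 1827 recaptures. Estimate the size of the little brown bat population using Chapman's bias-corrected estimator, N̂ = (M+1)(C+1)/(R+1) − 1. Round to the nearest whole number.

N ≈ 18,694

N̂ = (4996+1)(6838+1)/(1827+1) − 1 = 4997·6839/1828 − 1
= 34174483/1828 − 1 ≈ 18695.0 − 1 ≈ 18694.0 → 18694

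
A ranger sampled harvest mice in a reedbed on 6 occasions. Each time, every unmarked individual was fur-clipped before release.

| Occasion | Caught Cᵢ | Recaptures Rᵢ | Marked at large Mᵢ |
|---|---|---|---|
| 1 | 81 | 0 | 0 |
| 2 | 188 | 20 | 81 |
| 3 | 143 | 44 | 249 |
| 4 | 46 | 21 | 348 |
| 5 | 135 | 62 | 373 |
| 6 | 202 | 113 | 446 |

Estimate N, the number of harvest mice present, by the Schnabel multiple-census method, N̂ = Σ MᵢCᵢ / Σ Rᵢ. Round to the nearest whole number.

Σ MᵢCᵢ = 0·81 + 81·188 + 249·143 + 348·46 + 373·135 + 446·202 = 0 + 15228 + 35607 + 16008 + 50355 + 90092 = 207290
Σ Rᵢ = 0 + 20 + 44 + 21 + 62 + 113 = 260
N̂ = 207290 / 260 ≈ 797.3 → 797

N ≈ 797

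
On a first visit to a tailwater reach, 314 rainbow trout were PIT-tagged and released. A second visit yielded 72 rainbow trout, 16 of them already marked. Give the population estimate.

N = (314 × 72) / 16 = 22608 / 16 = 1413

N = 1413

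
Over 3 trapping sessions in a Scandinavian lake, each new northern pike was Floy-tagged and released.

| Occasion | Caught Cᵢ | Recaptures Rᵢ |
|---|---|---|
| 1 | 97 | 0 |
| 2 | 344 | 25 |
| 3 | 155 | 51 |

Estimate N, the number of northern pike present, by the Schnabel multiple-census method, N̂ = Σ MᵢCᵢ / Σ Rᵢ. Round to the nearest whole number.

N ≈ 1287

Marked at large before each occasion: Mᵢ = Σⱼ<ᵢ (Cⱼ − Rⱼ) → M1=0, M2=97, M3=416
Σ MᵢCᵢ = 0·97 + 97·344 + 416·155 = 0 + 33368 + 64480 = 97848
Σ Rᵢ = 0 + 25 + 51 = 76
N̂ = 97848 / 76 ≈ 1287.47 → 1287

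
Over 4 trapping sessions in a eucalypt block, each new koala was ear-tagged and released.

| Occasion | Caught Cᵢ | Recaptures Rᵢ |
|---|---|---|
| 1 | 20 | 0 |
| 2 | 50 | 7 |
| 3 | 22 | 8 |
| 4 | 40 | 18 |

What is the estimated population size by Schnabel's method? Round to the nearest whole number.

N ≈ 166

Marked at large before each occasion: Mᵢ = Σⱼ<ᵢ (Cⱼ − Rⱼ) → M1=0, M2=20, M3=63, M4=77
Σ MᵢCᵢ = 0·20 + 20·50 + 63·22 + 77·40 = 0 + 1000 + 1386 + 3080 = 5466
Σ Rᵢ = 0 + 7 + 8 + 18 = 33
N̂ = 5466 / 33 ≈ 165.6 → 166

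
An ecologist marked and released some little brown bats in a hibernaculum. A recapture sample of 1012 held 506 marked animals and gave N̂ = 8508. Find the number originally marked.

M = 4254

From N = M·C/R: M = N·R / C = 8508·506 / 1012 = 4305048 / 1012 = 4254.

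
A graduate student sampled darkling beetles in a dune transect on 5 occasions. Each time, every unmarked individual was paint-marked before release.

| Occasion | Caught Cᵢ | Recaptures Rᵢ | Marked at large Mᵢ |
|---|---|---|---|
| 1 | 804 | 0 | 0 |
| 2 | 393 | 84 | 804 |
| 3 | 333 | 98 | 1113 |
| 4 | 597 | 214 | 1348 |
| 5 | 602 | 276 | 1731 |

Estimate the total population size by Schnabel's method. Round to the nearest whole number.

Σ MᵢCᵢ = 0·804 + 804·393 + 1113·333 + 1348·597 + 1731·602 = 0 + 315972 + 370629 + 804756 + 1042062 = 2533419
Σ Rᵢ = 0 + 84 + 98 + 214 + 276 = 672
N̂ = 2533419 / 672 ≈ 3770.0 → 3770

N ≈ 3770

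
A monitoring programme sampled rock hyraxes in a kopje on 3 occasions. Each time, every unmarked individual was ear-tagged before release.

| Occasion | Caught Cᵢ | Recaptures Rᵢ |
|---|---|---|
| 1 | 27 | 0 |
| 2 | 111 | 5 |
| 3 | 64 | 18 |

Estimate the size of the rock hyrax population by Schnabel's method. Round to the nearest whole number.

Marked at large before each occasion: Mᵢ = Σⱼ<ᵢ (Cⱼ − Rⱼ) → M1=0, M2=27, M3=133
Σ MᵢCᵢ = 0·27 + 27·111 + 133·64 = 0 + 2997 + 8512 = 11509
Σ Rᵢ = 0 + 5 + 18 = 23
N̂ = 11509 / 23 ≈ 500.4 → 500

N ≈ 500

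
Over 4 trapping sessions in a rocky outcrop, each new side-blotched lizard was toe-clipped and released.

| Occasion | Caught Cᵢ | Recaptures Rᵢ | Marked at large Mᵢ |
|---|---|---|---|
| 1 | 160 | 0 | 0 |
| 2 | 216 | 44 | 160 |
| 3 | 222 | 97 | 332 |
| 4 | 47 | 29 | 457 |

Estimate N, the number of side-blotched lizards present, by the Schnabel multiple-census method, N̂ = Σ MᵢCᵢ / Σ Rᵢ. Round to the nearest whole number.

Σ MᵢCᵢ = 0·160 + 160·216 + 332·222 + 457·47 = 0 + 34560 + 73704 + 21479 = 129743
Σ Rᵢ = 0 + 44 + 97 + 29 = 170
N̂ = 129743 / 170 ≈ 763.2 → 763

N ≈ 763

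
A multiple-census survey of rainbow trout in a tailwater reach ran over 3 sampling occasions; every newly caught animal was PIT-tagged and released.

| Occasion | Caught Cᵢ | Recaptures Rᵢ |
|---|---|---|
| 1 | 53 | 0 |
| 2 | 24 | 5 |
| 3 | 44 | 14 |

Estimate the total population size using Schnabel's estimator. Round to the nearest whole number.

N ≈ 234

Marked at large before each occasion: Mᵢ = Σⱼ<ᵢ (Cⱼ − Rⱼ) → M1=0, M2=53, M3=72
Σ MᵢCᵢ = 0·53 + 53·24 + 72·44 = 0 + 1272 + 3168 = 4440
Σ Rᵢ = 0 + 5 + 14 = 19
N̂ = 4440 / 19 ≈ 233.7 → 234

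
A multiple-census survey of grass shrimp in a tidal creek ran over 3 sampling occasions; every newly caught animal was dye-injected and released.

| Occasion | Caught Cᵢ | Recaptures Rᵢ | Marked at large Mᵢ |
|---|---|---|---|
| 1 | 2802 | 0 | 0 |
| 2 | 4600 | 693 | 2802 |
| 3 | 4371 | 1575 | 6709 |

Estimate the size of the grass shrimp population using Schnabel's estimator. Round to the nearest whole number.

N ≈ 18,613

Σ MᵢCᵢ = 0·2802 + 2802·4600 + 6709·4371 = 0 + 12889200 + 29325039 = 42214239
Σ Rᵢ = 0 + 693 + 1575 = 2268
N̂ = 42214239 / 2268 ≈ 18613.0 → 18613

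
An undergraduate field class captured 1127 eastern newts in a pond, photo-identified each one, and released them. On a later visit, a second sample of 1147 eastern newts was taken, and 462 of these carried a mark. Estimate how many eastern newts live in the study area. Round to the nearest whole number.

N = (1127 × 1147) / 462 = 1292669 / 462 ≈ 2798.0 → 2798

N ≈ 2798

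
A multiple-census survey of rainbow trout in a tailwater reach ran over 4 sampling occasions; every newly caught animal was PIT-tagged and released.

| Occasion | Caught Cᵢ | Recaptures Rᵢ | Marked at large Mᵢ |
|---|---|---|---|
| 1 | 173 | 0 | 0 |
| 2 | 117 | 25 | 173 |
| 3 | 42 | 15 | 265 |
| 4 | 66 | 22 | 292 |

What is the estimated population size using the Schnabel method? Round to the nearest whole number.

Σ MᵢCᵢ = 0·173 + 173·117 + 265·42 + 292·66 = 0 + 20241 + 11130 + 19272 = 50643
Σ Rᵢ = 0 + 25 + 15 + 22 = 62
N̂ = 50643 / 62 ≈ 816.8 → 817

N ≈ 817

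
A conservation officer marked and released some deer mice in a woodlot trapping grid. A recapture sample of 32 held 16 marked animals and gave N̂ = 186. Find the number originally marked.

From N = M·C/R: M = N·R / C = 186·16 / 32 = 2976 / 32 = 93.

M = 93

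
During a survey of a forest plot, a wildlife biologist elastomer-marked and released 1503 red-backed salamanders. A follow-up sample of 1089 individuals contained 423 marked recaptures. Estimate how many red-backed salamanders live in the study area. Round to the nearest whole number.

N ≈ 3869

N = (1503 × 1089) / 423 = 1636767 / 423 ≈ 3869.4 → 3869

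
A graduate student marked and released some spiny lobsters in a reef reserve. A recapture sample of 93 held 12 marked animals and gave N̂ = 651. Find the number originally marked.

From N = M·C/R: M = N·R / C = 651·12 / 93 = 7812 / 93 = 84.

M = 84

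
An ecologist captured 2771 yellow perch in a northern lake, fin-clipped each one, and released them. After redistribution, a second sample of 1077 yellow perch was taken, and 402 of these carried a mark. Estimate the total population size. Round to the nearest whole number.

N ≈ 7424

If marked individuals mix randomly, R/C ≈ M/N, giving N ≈ M·C/R.
N = (2771 × 1077) / 402 = 2984367 / 402 ≈ 7423.8 → 7424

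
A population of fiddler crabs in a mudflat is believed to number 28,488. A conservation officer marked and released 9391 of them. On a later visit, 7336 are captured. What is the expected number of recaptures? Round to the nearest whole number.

Expected recaptures E[R] = M·C / N.
E[R] = 9391 × 7336 / 28488 = 68892376 / 28488 ≈ 2418.3 → 2418

expected recaptures ≈ 2418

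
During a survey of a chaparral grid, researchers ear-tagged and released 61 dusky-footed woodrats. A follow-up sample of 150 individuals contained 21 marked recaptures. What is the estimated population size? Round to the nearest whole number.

Lincoln-Petersen assumes M/N = R/C, so N = M·C / R.
N = (61 × 150) / 21 = 9150 / 21 ≈ 435.7 → 436

N ≈ 436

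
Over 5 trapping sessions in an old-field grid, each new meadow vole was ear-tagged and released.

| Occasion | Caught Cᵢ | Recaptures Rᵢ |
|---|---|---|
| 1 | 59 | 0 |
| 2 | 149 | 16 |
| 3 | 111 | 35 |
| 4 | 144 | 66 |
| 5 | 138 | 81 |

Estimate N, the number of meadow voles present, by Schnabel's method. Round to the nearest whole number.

N ≈ 588

Marked at large before each occasion: Mᵢ = Σⱼ<ᵢ (Cⱼ − Rⱼ) → M1=0, M2=59, M3=192, M4=268, M5=346
Σ MᵢCᵢ = 0·59 + 59·149 + 192·111 + 268·144 + 346·138 = 0 + 8791 + 21312 + 38592 + 47748 = 116443
Σ Rᵢ = 0 + 16 + 35 + 66 + 81 = 198
N̂ = 116443 / 198 ≈ 588.1 → 588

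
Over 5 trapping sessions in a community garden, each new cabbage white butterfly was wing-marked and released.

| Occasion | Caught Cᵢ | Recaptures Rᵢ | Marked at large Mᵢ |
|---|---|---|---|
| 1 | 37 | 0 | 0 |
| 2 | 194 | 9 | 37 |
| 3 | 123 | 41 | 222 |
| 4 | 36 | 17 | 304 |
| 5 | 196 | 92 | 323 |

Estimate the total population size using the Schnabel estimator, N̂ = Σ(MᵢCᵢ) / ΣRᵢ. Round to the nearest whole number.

N ≈ 684

Σ MᵢCᵢ = 0·37 + 37·194 + 222·123 + 304·36 + 323·196 = 0 + 7178 + 27306 + 10944 + 63308 = 108736
Σ Rᵢ = 0 + 9 + 41 + 17 + 92 = 159
N̂ = 108736 / 159 ≈ 683.9 → 684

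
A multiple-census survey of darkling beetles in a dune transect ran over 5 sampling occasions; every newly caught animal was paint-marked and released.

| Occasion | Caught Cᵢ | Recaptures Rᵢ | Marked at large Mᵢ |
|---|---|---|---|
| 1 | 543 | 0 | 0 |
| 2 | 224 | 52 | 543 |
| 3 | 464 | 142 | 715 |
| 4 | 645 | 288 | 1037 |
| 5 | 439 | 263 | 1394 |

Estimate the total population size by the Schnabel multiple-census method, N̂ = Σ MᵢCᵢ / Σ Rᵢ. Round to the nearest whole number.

Σ MᵢCᵢ = 0·543 + 543·224 + 715·464 + 1037·645 + 1394·439 = 0 + 121632 + 331760 + 668865 + 611966 = 1734223
Σ Rᵢ = 0 + 52 + 142 + 288 + 263 = 745
N̂ = 1734223 / 745 ≈ 2327.8 → 2328

N ≈ 2328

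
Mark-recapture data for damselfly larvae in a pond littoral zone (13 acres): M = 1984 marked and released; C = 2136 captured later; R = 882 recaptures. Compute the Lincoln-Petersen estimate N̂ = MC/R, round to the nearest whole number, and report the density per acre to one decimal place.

density ≈ 369.6 damselfly larvae per acre

N̂ = 1984·2136/882 = 4237824/882 ≈ 4804.8 → 4805
Density = N̂ / area = 4805 / 13 ≈ 369.62 → 369.6 per acre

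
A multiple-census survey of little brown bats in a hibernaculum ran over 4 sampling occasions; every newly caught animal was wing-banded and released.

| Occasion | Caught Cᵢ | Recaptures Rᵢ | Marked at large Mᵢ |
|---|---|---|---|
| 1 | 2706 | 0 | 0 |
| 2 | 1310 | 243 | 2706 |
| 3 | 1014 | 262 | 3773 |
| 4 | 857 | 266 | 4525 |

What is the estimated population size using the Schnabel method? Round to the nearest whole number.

Σ MᵢCᵢ = 0·2706 + 2706·1310 + 3773·1014 + 4525·857 = 0 + 3544860 + 3825822 + 3877925 = 11248607
Σ Rᵢ = 0 + 243 + 262 + 266 = 771
N̂ = 11248607 / 771 ≈ 14589.6 → 14590

N ≈ 14,590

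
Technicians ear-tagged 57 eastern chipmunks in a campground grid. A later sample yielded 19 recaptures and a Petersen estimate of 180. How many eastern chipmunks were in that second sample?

From N = M·C/R: C = N·R / M = 180·19 / 57 = 3420 / 57 = 60.

C = 60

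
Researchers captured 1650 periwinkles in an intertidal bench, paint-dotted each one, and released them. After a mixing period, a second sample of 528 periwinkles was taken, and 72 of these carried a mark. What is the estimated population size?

N = 12,100

If marked individuals mix randomly, R/C ≈ M/N, giving N ≈ M·C/R.
N = (1650 × 528) / 72 = 871200 / 72 = 12100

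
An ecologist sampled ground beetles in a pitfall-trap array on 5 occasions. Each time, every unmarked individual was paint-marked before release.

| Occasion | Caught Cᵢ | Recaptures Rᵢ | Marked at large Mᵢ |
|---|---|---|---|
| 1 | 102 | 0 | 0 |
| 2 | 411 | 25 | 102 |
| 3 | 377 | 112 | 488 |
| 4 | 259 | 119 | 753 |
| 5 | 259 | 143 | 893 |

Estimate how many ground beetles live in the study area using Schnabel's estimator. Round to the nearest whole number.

Σ MᵢCᵢ = 0·102 + 102·411 + 488·377 + 753·259 + 893·259 = 0 + 41922 + 183976 + 195027 + 231287 = 652212
Σ Rᵢ = 0 + 25 + 112 + 119 + 143 = 399
N̂ = 652212 / 399 ≈ 1634.6 → 1635

N ≈ 1635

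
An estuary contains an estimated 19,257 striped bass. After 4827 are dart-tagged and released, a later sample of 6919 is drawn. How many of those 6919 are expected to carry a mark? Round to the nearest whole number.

Expected recaptures E[R] = M·C / N.
E[R] = 4827 × 6919 / 19257 = 33398013 / 19257 ≈ 1734.3 → 1734

expected recaptures ≈ 1734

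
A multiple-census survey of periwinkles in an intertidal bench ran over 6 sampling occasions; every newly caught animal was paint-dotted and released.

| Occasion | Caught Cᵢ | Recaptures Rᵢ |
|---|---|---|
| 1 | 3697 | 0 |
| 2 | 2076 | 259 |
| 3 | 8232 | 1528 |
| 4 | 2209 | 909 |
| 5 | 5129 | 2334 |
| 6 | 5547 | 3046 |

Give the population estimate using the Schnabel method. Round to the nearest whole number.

Marked at large before each occasion: Mᵢ = Σⱼ<ᵢ (Cⱼ − Rⱼ) → M1=0, M2=3697, M3=5514, M4=12218, M5=13518, M6=16313
Σ MᵢCᵢ = 0·3697 + 3697·2076 + 5514·8232 + 12218·2209 + 13518·5129 + 16313·5547 = 0 + 7674972 + 45391248 + 26989562 + 69333822 + 90488211 = 239877815
Σ Rᵢ = 0 + 259 + 1528 + 909 + 2334 + 3046 = 8076
N̂ = 239877815 / 8076 ≈ 29702.6 → 29703

N ≈ 29,703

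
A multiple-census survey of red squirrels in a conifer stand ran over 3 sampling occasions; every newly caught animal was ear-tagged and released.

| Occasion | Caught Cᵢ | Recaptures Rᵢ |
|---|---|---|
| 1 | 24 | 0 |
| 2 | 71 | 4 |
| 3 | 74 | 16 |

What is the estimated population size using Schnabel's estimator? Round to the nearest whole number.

N ≈ 422

Marked at large before each occasion: Mᵢ = Σⱼ<ᵢ (Cⱼ − Rⱼ) → M1=0, M2=24, M3=91
Σ MᵢCᵢ = 0·24 + 24·71 + 91·74 = 0 + 1704 + 6734 = 8438
Σ Rᵢ = 0 + 4 + 16 = 20
N̂ = 8438 / 20 ≈ 421.9 → 422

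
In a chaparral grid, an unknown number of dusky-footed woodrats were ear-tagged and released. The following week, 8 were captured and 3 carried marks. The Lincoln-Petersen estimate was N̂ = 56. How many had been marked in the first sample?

From N = M·C/R: M = N·R / C = 56·3 / 8 = 168 / 8 = 21.

M = 21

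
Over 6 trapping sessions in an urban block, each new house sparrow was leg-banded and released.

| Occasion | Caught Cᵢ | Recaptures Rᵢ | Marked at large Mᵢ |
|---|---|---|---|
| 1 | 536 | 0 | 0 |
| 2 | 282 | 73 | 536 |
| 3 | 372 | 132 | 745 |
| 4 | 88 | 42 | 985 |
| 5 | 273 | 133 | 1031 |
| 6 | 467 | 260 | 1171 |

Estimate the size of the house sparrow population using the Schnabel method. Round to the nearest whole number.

Σ MᵢCᵢ = 0·536 + 536·282 + 745·372 + 985·88 + 1031·273 + 1171·467 = 0 + 151152 + 277140 + 86680 + 281463 + 546857 = 1343292
Σ Rᵢ = 0 + 73 + 132 + 42 + 133 + 260 = 640
N̂ = 1343292 / 640 ≈ 2098.9 → 2099

N ≈ 2099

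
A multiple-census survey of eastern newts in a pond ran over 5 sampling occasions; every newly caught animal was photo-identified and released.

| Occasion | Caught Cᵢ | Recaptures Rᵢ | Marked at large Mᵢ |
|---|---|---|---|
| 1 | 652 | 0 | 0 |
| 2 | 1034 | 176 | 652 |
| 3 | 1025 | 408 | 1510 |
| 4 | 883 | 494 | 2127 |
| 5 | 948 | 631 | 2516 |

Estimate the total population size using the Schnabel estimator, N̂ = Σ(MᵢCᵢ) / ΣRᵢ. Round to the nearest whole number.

Σ MᵢCᵢ = 0·652 + 652·1034 + 1510·1025 + 2127·883 + 2516·948 = 0 + 674168 + 1547750 + 1878141 + 2385168 = 6485227
Σ Rᵢ = 0 + 176 + 408 + 494 + 631 = 1709
N̂ = 6485227 / 1709 ≈ 3794.7 → 3795

N ≈ 3795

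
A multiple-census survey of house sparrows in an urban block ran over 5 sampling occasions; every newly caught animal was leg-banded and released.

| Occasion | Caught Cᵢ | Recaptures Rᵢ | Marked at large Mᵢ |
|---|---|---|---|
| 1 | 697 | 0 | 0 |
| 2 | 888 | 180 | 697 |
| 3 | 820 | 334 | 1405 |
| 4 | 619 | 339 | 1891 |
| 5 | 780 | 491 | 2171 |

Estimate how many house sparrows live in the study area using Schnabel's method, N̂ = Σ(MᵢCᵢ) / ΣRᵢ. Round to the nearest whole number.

Σ MᵢCᵢ = 0·697 + 697·888 + 1405·820 + 1891·619 + 2171·780 = 0 + 618936 + 1152100 + 1170529 + 1693380 = 4634945
Σ Rᵢ = 0 + 180 + 334 + 339 + 491 = 1344
N̂ = 4634945 / 1344 ≈ 3448.6 → 3449

N ≈ 3449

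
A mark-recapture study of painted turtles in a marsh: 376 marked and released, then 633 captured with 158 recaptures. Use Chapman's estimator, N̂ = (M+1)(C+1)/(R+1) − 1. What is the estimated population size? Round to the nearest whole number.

N ≈ 1502

N̂ = (376+1)(633+1)/(158+1) − 1 = 377·634/159 − 1
= 239018/159 − 1 ≈ 1503.3 − 1 ≈ 1502.3 → 1502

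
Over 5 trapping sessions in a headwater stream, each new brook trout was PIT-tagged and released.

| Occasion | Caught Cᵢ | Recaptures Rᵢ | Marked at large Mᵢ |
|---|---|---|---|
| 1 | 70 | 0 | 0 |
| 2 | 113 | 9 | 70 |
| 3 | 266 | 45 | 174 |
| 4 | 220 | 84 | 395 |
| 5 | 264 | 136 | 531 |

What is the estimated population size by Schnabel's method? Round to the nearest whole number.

N ≈ 1027

Σ MᵢCᵢ = 0·70 + 70·113 + 174·266 + 395·220 + 531·264 = 0 + 7910 + 46284 + 86900 + 140184 = 281278
Σ Rᵢ = 0 + 9 + 45 + 84 + 136 = 274
N̂ = 281278 / 274 ≈ 1026.6 → 1027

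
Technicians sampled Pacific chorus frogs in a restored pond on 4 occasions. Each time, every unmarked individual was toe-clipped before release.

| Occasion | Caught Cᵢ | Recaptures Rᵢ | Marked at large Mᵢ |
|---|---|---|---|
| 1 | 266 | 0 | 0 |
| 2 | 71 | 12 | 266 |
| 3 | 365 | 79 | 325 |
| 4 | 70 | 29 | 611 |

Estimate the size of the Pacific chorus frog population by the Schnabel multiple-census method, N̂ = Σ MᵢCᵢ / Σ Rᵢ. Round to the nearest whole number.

N ≈ 1502

Σ MᵢCᵢ = 0·266 + 266·71 + 325·365 + 611·70 = 0 + 18886 + 118625 + 42770 = 180281
Σ Rᵢ = 0 + 12 + 79 + 29 = 120
N̂ = 180281 / 120 ≈ 1502.3 → 1502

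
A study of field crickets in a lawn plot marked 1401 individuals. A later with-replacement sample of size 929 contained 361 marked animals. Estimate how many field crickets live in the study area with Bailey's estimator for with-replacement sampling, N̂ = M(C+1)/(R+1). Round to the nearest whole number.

N ≈ 3599

N̂ = 1401·(929+1)/(361+1) = 1401·930/362 = 1302930/362 ≈ 3599.3 → 3599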